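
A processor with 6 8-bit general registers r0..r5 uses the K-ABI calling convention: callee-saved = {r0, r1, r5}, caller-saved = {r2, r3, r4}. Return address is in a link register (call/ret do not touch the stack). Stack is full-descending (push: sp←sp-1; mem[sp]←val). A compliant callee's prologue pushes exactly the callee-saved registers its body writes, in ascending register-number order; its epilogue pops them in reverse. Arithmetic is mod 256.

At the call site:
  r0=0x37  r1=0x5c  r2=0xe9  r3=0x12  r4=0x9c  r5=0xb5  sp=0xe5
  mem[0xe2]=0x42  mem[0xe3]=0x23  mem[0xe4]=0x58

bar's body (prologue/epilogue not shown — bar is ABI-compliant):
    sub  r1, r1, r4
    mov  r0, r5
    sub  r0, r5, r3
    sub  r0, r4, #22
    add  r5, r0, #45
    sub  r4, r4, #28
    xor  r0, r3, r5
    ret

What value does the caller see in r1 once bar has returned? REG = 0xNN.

prologue: push r0 -> mem[0xe4]=0x37, sp=0xe4
prologue: push r1 -> mem[0xe3]=0x5c, sp=0xe3
prologue: push r5 -> mem[0xe2]=0xb5, sp=0xe2
body[0] sub  r1, r1, r4 -> r1=0xc0
body[1] mov  r0, r5 -> r0=0xb5
body[2] sub  r0, r5, r3 -> r0=0xa3
body[3] sub  r0, r4, #22 -> r0=0x86
body[4] add  r5, r0, #45 -> r5=0xb3
body[5] sub  r4, r4, #28 -> r4=0x80
body[6] xor  r0, r3, r5 -> r0=0xa1
epilogue: pop r5=0xb5, sp=0xe3
epilogue: pop r1=0x5c, sp=0xe4
epilogue: pop r0=0x37, sp=0xe5
r1 is callee-saved -> restored

REG = 0x5c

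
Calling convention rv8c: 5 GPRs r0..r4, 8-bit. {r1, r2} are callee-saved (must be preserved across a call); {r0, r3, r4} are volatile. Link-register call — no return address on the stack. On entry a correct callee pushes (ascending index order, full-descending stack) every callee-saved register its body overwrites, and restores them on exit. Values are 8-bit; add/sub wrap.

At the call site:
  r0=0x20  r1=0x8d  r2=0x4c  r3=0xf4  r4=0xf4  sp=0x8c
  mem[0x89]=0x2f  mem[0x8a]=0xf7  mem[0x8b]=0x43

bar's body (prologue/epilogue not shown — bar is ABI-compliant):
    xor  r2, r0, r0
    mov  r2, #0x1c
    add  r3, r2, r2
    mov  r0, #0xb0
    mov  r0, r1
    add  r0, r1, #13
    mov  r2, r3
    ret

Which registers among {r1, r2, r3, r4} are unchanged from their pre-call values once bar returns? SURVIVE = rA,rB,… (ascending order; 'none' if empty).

prologue: push r2 → mem[0x8b]=0x4c, sp=0x8b
body[0] xor  r2, r0, r0 → r2=0x00
body[1] mov  r2, #0x1c → r2=0x1c
body[2] add  r3, r2, r2 → r3=0x38
body[3] mov  r0, #0xb0 → r0=0xb0
body[4] mov  r0, r1 → r0=0x8d
body[5] add  r0, r1, #13 → r0=0x9a
body[6] mov  r2, r3 → r2=0x38
epilogue: pop r2=0x4c, sp=0x8c
r1: callee-saved, written=False
r2: callee-saved, written=True
r3: caller-saved, written=True
r4: caller-saved, written=False

SURVIVE = r1,r2,r4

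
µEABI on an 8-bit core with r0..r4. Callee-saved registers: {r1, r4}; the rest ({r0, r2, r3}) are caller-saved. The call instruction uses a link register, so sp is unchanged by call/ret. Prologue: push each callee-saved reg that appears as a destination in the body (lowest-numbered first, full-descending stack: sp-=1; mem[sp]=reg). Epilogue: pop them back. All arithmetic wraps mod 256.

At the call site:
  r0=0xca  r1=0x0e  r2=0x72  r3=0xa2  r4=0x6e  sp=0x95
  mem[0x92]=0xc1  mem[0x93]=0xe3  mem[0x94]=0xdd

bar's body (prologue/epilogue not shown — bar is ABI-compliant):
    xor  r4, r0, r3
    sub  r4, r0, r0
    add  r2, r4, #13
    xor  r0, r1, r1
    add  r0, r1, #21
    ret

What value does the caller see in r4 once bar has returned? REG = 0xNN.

REG = 0x6e

prologue: push r4 -> mem[0x94]=0x6e, sp=0x94
body[0] xor  r4, r0, r3 -> r4=0x68
body[1] sub  r4, r0, r0 -> r4=0x00
body[2] add  r2, r4, #13 -> r2=0x0d
body[3] xor  r0, r1, r1 -> r0=0x00
body[4] add  r0, r1, #21 -> r0=0x23
epilogue: pop r4=0x6e, sp=0x95
r4 is callee-saved -> restored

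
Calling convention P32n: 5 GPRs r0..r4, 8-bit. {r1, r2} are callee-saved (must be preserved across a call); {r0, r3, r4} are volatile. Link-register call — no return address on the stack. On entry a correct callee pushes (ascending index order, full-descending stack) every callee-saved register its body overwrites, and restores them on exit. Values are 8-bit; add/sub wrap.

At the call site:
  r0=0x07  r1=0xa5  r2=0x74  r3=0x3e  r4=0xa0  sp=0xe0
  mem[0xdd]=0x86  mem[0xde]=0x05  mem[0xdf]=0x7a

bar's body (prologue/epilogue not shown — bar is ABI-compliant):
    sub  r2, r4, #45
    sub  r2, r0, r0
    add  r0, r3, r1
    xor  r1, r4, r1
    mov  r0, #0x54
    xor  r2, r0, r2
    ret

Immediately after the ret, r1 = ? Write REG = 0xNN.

REG = 0xa5

prologue: push r1 -> mem[0xdf]=0xa5, sp=0xdf
prologue: push r2 -> mem[0xde]=0x74, sp=0xde
body[0] sub  r2, r4, #45 -> r2=0x73
body[1] sub  r2, r0, r0 -> r2=0x00
body[2] add  r0, r3, r1 -> r0=0xe3
body[3] xor  r1, r4, r1 -> r1=0x05
body[4] mov  r0, #0x54 -> r0=0x54
body[5] xor  r2, r0, r2 -> r2=0x54
epilogue: pop r2=0x74, sp=0xdf
epilogue: pop r1=0xa5, sp=0xe0
r1 is callee-saved -> restored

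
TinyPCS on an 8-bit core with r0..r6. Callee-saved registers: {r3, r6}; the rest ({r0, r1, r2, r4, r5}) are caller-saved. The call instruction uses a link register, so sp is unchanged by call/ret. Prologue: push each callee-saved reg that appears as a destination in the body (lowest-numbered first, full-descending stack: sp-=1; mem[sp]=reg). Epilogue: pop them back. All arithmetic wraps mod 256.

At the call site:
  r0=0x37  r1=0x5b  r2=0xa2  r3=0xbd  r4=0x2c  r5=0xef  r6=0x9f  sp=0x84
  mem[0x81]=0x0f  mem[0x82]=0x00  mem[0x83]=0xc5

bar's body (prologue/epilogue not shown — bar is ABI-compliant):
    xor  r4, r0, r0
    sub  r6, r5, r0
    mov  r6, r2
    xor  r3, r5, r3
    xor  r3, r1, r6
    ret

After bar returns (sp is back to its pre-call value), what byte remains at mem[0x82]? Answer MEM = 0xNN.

MEM = 0x9f

prologue: push r3 → mem[0x83]=0xbd, sp=0x83
prologue: push r6 → mem[0x82]=0x9f, sp=0x82
body[0] xor  r4, r0, r0 → r4=0x00
body[1] sub  r6, r5, r0 → r6=0xb8
body[2] mov  r6, r2 → r6=0xa2
body[3] xor  r3, r5, r3 → r3=0x52
body[4] xor  r3, r1, r6 → r3=0xf9
epilogue: pop r6=0x9f, sp=0x83
epilogue: pop r3=0xbd, sp=0x84
prologue pushed ['r3', 'r6'] at ['0x83', '0x82']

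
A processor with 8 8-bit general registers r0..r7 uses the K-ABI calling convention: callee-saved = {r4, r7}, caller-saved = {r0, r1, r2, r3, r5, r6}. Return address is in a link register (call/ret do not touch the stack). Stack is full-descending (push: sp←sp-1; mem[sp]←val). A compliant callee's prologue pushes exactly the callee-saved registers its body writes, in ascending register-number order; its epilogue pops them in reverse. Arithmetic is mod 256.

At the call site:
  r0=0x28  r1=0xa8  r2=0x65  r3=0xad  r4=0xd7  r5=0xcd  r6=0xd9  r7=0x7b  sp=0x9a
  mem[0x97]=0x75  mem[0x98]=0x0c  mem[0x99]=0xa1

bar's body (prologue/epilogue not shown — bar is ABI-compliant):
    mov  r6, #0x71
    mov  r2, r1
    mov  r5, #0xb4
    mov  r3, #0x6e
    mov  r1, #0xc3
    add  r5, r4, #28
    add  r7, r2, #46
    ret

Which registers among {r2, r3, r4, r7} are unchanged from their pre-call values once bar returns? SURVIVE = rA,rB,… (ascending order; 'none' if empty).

SURVIVE = r4,r7

prologue: push r7 → mem[0x99]=0x7b, sp=0x99
body[0] mov  r6, #0x71 → r6=0x71
body[1] mov  r2, r1 → r2=0xa8
body[2] mov  r5, #0xb4 → r5=0xb4
body[3] mov  r3, #0x6e → r3=0x6e
body[4] mov  r1, #0xc3 → r1=0xc3
body[5] add  r5, r4, #28 → r5=0xf3
body[6] add  r7, r2, #46 → r7=0xd6
epilogue: pop r7=0x7b, sp=0x9a
r2: caller-saved, written=True
r3: caller-saved, written=True
r4: callee-saved, written=False
r7: callee-saved, written=True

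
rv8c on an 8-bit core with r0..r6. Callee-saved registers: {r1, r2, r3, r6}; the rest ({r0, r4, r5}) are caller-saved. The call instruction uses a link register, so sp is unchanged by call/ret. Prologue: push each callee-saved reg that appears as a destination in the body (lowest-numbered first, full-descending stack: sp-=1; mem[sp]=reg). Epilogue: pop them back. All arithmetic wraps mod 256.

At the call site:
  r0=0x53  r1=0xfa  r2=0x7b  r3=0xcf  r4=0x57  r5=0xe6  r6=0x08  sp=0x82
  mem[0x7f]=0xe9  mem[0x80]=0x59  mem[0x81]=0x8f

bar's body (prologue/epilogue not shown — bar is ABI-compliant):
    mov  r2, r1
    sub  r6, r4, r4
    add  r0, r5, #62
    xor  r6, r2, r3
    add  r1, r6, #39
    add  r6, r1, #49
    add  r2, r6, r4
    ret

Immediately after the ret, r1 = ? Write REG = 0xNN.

prologue: push r1 -> mem[0x81]=0xfa, sp=0x81
prologue: push r2 -> mem[0x80]=0x7b, sp=0x80
prologue: push r6 -> mem[0x7f]=0x08, sp=0x7f
body[0] mov  r2, r1 -> r2=0xfa
body[1] sub  r6, r4, r4 -> r6=0x00
body[2] add  r0, r5, #62 -> r0=0x24
body[3] xor  r6, r2, r3 -> r6=0x35
body[4] add  r1, r6, #39 -> r1=0x5c
body[5] add  r6, r1, #49 -> r6=0x8d
body[6] add  r2, r6, r4 -> r2=0xe4
epilogue: pop r6=0x08, sp=0x80
epilogue: pop r2=0x7b, sp=0x81
epilogue: pop r1=0xfa, sp=0x82
r1 is callee-saved -> restored

REG = 0xfa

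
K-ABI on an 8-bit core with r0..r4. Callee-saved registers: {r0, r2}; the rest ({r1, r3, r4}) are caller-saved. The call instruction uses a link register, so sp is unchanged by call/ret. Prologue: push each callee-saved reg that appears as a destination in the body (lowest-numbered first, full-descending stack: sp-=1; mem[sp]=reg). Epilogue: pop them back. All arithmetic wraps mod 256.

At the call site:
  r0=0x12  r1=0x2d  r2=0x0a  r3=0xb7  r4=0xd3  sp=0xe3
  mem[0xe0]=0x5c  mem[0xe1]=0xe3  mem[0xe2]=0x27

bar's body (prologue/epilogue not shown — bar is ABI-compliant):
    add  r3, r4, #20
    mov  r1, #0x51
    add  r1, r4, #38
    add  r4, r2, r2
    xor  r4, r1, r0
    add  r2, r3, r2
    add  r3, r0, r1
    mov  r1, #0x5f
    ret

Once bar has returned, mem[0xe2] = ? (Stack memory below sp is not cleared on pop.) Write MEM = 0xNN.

MEM = 0x0a

prologue: push r2 -> mem[0xe2]=0x0a, sp=0xe2
body[0] add  r3, r4, #20 -> r3=0xe7
body[1] mov  r1, #0x51 -> r1=0x51
body[2] add  r1, r4, #38 -> r1=0xf9
body[3] add  r4, r2, r2 -> r4=0x14
body[4] xor  r4, r1, r0 -> r4=0xeb
body[5] add  r2, r3, r2 -> r2=0xf1
body[6] add  r3, r0, r1 -> r3=0x0b
body[7] mov  r1, #0x5f -> r1=0x5f
epilogue: pop r2=0x0a, sp=0xe3
prologue pushed ['r2'] at ['0xe2']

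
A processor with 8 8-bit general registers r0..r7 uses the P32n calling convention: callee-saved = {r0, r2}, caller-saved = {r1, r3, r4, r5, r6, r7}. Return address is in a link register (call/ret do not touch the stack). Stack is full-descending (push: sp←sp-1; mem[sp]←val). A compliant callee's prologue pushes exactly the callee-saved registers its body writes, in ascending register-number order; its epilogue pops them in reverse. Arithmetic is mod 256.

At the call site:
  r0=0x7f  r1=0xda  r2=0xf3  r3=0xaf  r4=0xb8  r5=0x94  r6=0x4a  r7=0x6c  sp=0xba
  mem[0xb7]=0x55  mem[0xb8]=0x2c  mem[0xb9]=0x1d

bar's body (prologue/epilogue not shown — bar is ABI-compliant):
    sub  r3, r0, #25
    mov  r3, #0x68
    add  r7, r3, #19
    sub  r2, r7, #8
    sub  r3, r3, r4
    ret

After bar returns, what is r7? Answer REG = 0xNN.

REG = 0x7b

prologue: push r2 -> mem[0xb9]=0xf3, sp=0xb9
body[0] sub  r3, r0, #25 -> r3=0x66
body[1] mov  r3, #0x68 -> r3=0x68
body[2] add  r7, r3, #19 -> r7=0x7b
body[3] sub  r2, r7, #8 -> r2=0x73
body[4] sub  r3, r3, r4 -> r3=0xb0
epilogue: pop r2=0xf3, sp=0xba
r7 is caller-saved -> body value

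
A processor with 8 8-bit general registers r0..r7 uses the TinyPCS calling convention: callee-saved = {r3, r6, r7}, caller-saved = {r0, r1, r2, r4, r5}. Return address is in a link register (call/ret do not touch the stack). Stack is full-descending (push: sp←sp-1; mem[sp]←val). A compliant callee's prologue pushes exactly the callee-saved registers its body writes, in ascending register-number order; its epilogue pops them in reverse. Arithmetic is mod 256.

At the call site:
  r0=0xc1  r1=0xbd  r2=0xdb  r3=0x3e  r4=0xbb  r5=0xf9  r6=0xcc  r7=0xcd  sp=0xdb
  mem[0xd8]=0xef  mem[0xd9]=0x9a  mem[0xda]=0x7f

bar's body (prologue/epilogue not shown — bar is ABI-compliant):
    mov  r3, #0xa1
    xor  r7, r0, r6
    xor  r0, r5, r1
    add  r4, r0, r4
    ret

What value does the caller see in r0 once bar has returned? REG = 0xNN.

REG = 0x44

prologue: push r3 -> mem[0xda]=0x3e, sp=0xda
prologue: push r7 -> mem[0xd9]=0xcd, sp=0xd9
body[0] mov  r3, #0xa1 -> r3=0xa1
body[1] xor  r7, r0, r6 -> r7=0x0d
body[2] xor  r0, r5, r1 -> r0=0x44
body[3] add  r4, r0, r4 -> r4=0xff
epilogue: pop r7=0xcd, sp=0xda
epilogue: pop r3=0x3e, sp=0xdb
r0 is caller-saved -> body value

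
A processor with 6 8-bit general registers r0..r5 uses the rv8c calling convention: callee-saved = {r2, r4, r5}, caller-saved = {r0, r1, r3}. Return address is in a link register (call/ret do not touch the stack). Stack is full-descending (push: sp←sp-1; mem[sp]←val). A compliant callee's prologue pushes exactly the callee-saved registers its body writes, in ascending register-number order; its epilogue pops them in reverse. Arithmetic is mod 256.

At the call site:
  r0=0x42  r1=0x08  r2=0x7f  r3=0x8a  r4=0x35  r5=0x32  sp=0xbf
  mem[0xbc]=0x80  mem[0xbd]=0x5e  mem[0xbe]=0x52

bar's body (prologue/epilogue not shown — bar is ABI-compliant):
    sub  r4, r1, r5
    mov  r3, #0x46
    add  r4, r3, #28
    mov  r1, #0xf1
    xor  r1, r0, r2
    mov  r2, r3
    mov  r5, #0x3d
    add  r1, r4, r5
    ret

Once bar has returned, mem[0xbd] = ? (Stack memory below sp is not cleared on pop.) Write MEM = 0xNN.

prologue: push r2 -> mem[0xbe]=0x7f, sp=0xbe
prologue: push r4 -> mem[0xbd]=0x35, sp=0xbd
prologue: push r5 -> mem[0xbc]=0x32, sp=0xbc
body[0] sub  r4, r1, r5 -> r4=0xd6
body[1] mov  r3, #0x46 -> r3=0x46
body[2] add  r4, r3, #28 -> r4=0x62
body[3] mov  r1, #0xf1 -> r1=0xf1
body[4] xor  r1, r0, r2 -> r1=0x3d
body[5] mov  r2, r3 -> r2=0x46
body[6] mov  r5, #0x3d -> r5=0x3d
body[7] add  r1, r4, r5 -> r1=0x9f
epilogue: pop r5=0x32, sp=0xbd
epilogue: pop r4=0x35, sp=0xbe
epilogue: pop r2=0x7f, sp=0xbf
prologue pushed ['r2', 'r4', 'r5'] at ['0xbe', '0xbd', '0xbc']

MEM = 0x35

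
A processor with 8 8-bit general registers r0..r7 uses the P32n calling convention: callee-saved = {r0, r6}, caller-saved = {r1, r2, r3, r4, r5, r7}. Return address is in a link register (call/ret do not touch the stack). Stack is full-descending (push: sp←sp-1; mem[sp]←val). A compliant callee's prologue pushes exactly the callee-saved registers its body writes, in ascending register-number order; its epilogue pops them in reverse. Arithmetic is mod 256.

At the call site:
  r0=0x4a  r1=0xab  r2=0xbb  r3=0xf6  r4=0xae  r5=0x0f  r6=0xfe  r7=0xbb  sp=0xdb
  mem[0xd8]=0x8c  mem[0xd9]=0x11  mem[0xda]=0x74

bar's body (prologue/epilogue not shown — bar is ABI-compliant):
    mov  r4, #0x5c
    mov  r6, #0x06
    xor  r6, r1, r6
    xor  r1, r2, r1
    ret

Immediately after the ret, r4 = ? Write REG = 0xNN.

REG = 0x5c

prologue: push r6 -> mem[0xda]=0xfe, sp=0xda
body[0] mov  r4, #0x5c -> r4=0x5c
body[1] mov  r6, #0x06 -> r6=0x06
body[2] xor  r6, r1, r6 -> r6=0xad
body[3] xor  r1, r2, r1 -> r1=0x10
epilogue: pop r6=0xfe, sp=0xdb
r4 is caller-saved -> body value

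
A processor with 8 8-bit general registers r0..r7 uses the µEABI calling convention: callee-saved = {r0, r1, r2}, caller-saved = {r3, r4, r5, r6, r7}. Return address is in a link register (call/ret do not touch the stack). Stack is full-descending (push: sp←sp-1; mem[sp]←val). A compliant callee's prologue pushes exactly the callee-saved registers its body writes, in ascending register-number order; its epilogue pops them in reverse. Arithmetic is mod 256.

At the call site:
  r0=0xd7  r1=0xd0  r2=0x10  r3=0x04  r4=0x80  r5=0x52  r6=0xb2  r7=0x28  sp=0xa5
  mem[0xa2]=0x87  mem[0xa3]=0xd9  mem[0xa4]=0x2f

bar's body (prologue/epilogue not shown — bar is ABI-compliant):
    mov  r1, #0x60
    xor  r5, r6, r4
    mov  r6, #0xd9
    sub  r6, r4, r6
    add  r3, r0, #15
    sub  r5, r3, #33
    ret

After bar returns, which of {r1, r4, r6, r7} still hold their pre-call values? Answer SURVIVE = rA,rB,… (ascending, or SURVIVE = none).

prologue: push r1 → mem[0xa4]=0xd0, sp=0xa4
body[0] mov  r1, #0x60 → r1=0x60
body[1] xor  r5, r6, r4 → r5=0x32
body[2] mov  r6, #0xd9 → r6=0xd9
body[3] sub  r6, r4, r6 → r6=0xa7
body[4] add  r3, r0, #15 → r3=0xe6
body[5] sub  r5, r3, #33 → r5=0xc5
epilogue: pop r1=0xd0, sp=0xa5
r1: callee-saved, written=True
r4: caller-saved, written=False
r6: caller-saved, written=True
r7: caller-saved, written=False

SURVIVE = r1,r4,r7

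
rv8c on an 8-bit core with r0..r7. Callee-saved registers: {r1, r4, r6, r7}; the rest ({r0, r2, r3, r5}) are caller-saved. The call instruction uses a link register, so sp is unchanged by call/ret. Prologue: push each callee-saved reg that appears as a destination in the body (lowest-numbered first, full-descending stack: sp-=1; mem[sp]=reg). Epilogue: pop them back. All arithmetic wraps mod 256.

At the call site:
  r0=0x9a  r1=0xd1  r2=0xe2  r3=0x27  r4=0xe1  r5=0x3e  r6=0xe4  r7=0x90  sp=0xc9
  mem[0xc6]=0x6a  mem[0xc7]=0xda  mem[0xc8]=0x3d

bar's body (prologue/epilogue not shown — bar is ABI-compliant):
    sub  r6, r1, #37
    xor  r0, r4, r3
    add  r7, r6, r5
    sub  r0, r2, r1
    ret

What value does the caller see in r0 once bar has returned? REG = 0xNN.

REG = 0x11

prologue: push r6 → mem[0xc8]=0xe4, sp=0xc8
prologue: push r7 → mem[0xc7]=0x90, sp=0xc7
body[0] sub  r6, r1, #37 → r6=0xac
body[1] xor  r0, r4, r3 → r0=0xc6
body[2] add  r7, r6, r5 → r7=0xea
body[3] sub  r0, r2, r1 → r0=0x11
epilogue: pop r7=0x90, sp=0xc8
epilogue: pop r6=0xe4, sp=0xc9
r0 is caller-saved → body value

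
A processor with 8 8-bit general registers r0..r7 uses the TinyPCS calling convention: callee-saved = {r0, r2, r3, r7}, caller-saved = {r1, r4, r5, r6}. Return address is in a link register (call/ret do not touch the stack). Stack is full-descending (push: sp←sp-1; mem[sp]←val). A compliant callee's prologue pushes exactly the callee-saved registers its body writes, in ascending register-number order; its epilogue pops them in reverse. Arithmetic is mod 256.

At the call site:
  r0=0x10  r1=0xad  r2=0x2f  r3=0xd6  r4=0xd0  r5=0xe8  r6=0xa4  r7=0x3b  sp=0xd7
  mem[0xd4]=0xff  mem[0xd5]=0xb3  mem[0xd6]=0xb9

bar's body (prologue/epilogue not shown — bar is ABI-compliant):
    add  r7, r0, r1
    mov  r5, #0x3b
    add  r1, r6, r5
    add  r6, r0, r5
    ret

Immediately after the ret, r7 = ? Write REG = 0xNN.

REG = 0x3b

prologue: push r7 → mem[0xd6]=0x3b, sp=0xd6
body[0] add  r7, r0, r1 → r7=0xbd
body[1] mov  r5, #0x3b → r5=0x3b
body[2] add  r1, r6, r5 → r1=0xdf
body[3] add  r6, r0, r5 → r6=0x4b
epilogue: pop r7=0x3b, sp=0xd7
r7 is callee-saved → restored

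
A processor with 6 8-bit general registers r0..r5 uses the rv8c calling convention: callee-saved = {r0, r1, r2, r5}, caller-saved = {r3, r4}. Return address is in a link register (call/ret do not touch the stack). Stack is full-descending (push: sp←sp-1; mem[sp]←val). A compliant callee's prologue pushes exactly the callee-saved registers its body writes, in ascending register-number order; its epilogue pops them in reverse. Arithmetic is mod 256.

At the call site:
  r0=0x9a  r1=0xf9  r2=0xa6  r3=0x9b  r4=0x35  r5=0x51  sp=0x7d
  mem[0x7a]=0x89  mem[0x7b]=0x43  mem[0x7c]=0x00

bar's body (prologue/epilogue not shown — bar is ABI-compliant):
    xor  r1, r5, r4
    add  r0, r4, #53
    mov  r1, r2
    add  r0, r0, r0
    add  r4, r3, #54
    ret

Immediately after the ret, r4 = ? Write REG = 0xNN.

REG = 0xd1

prologue: push r0 -> mem[0x7c]=0x9a, sp=0x7c
prologue: push r1 -> mem[0x7b]=0xf9, sp=0x7b
body[0] xor  r1, r5, r4 -> r1=0x64
body[1] add  r0, r4, #53 -> r0=0x6a
body[2] mov  r1, r2 -> r1=0xa6
body[3] add  r0, r0, r0 -> r0=0xd4
body[4] add  r4, r3, #54 -> r4=0xd1
epilogue: pop r1=0xf9, sp=0x7c
epilogue: pop r0=0x9a, sp=0x7d
r4 is caller-saved -> body value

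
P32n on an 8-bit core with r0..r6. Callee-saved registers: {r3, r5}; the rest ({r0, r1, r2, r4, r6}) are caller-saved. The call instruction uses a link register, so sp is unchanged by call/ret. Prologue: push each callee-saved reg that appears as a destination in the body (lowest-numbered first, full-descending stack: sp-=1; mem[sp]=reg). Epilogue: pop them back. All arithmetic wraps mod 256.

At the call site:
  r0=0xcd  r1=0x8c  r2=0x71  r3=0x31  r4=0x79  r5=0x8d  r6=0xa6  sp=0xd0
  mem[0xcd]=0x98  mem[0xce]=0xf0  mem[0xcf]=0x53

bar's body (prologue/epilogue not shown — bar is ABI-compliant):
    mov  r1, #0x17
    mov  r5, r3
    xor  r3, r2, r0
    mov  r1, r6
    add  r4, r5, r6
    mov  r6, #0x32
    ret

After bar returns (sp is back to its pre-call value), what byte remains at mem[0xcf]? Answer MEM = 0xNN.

prologue: push r3 -> mem[0xcf]=0x31, sp=0xcf
prologue: push r5 -> mem[0xce]=0x8d, sp=0xce
body[0] mov  r1, #0x17 -> r1=0x17
body[1] mov  r5, r3 -> r5=0x31
body[2] xor  r3, r2, r0 -> r3=0xbc
body[3] mov  r1, r6 -> r1=0xa6
body[4] add  r4, r5, r6 -> r4=0xd7
body[5] mov  r6, #0x32 -> r6=0x32
epilogue: pop r5=0x8d, sp=0xcf
epilogue: pop r3=0x31, sp=0xd0
prologue pushed ['r3', 'r5'] at ['0xcf', '0xce']

MEM = 0x31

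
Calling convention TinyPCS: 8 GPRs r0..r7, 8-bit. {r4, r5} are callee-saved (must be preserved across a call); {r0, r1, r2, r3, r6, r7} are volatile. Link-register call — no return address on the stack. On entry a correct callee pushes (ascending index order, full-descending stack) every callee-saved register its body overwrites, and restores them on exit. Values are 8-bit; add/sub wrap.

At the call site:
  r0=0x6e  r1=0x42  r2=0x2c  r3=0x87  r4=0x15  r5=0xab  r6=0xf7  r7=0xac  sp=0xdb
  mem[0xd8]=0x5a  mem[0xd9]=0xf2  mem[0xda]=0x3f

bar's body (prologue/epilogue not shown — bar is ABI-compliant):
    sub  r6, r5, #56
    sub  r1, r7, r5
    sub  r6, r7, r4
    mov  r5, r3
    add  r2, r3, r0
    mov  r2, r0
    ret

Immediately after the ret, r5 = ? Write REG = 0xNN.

prologue: push r5 → mem[0xda]=0xab, sp=0xda
body[0] sub  r6, r5, #56 → r6=0x73
body[1] sub  r1, r7, r5 → r1=0x01
body[2] sub  r6, r7, r4 → r6=0x97
body[3] mov  r5, r3 → r5=0x87
body[4] add  r2, r3, r0 → r2=0xf5
body[5] mov  r2, r0 → r2=0x6e
epilogue: pop r5=0xab, sp=0xdb
r5 is callee-saved → restored

REG = 0xab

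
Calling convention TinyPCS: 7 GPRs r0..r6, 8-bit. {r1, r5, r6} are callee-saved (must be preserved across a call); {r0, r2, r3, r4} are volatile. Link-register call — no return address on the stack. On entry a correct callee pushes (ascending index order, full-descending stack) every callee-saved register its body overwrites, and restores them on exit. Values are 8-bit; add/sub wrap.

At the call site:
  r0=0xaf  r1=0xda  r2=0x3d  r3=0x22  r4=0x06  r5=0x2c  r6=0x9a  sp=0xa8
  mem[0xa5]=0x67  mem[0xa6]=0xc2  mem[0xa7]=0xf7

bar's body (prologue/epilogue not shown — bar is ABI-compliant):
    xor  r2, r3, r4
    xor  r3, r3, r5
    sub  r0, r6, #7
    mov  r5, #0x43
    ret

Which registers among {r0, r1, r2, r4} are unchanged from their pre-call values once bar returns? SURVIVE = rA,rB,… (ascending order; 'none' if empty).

SURVIVE = r1,r4

prologue: push r5 → mem[0xa7]=0x2c, sp=0xa7
body[0] xor  r2, r3, r4 → r2=0x24
body[1] xor  r3, r3, r5 → r3=0x0e
body[2] sub  r0, r6, #7 → r0=0x93
body[3] mov  r5, #0x43 → r5=0x43
epilogue: pop r5=0x2c, sp=0xa8
r0: caller-saved, written=True
r1: callee-saved, written=False
r2: caller-saved, written=True
r4: caller-saved, written=False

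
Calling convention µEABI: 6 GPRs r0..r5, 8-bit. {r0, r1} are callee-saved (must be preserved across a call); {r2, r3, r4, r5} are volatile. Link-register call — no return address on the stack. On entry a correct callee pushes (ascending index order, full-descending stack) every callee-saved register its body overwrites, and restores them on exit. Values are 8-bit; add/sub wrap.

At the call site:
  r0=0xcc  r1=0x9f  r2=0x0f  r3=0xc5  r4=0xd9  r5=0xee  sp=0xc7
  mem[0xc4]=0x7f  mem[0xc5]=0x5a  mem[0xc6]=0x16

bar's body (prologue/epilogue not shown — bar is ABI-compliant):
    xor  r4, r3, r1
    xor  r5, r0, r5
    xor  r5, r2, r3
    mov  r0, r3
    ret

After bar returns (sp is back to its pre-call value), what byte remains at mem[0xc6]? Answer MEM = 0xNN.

prologue: push r0 → mem[0xc6]=0xcc, sp=0xc6
body[0] xor  r4, r3, r1 → r4=0x5a
body[1] xor  r5, r0, r5 → r5=0x22
body[2] xor  r5, r2, r3 → r5=0xca
body[3] mov  r0, r3 → r0=0xc5
epilogue: pop r0=0xcc, sp=0xc7
prologue pushed ['r0'] at ['0xc6']

MEM = 0xcc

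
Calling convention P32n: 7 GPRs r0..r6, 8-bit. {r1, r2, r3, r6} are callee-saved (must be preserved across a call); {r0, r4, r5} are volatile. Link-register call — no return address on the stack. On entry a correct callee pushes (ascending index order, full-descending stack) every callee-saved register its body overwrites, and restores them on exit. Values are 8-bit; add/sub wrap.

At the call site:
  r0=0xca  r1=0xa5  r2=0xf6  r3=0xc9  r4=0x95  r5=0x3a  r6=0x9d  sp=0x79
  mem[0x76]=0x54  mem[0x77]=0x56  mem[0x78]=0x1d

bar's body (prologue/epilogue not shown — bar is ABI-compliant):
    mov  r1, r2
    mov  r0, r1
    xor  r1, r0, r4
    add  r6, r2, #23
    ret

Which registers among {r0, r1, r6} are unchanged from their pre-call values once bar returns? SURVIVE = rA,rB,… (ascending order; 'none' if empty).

prologue: push r1 -> mem[0x78]=0xa5, sp=0x78
prologue: push r6 -> mem[0x77]=0x9d, sp=0x77
body[0] mov  r1, r2 -> r1=0xf6
body[1] mov  r0, r1 -> r0=0xf6
body[2] xor  r1, r0, r4 -> r1=0x63
body[3] add  r6, r2, #23 -> r6=0x0d
epilogue: pop r6=0x9d, sp=0x78
epilogue: pop r1=0xa5, sp=0x79
r0: caller-saved, written=True
r1: callee-saved, written=True
r6: callee-saved, written=True

SURVIVE = r1,r6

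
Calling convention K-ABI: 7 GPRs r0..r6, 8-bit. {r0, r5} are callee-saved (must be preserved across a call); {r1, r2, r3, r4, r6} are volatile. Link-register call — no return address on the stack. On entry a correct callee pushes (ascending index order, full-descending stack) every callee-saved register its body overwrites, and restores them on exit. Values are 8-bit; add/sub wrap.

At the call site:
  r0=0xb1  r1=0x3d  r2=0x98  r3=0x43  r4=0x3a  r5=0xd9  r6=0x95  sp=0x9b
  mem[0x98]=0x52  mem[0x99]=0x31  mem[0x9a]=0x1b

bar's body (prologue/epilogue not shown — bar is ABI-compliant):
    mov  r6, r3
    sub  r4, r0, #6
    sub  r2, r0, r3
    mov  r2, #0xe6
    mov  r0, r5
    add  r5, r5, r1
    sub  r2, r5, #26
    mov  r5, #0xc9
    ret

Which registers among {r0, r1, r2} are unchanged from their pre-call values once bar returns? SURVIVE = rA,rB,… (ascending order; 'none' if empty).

SURVIVE = r0,r1

prologue: push r0 -> mem[0x9a]=0xb1, sp=0x9a
prologue: push r5 -> mem[0x99]=0xd9, sp=0x99
body[0] mov  r6, r3 -> r6=0x43
body[1] sub  r4, r0, #6 -> r4=0xab
body[2] sub  r2, r0, r3 -> r2=0x6e
body[3] mov  r2, #0xe6 -> r2=0xe6
body[4] mov  r0, r5 -> r0=0xd9
body[5] add  r5, r5, r1 -> r5=0x16
body[6] sub  r2, r5, #26 -> r2=0xfc
body[7] mov  r5, #0xc9 -> r5=0xc9
epilogue: pop r5=0xd9, sp=0x9a
epilogue: pop r0=0xb1, sp=0x9b
r0: callee-saved, written=True
r1: caller-saved, written=False
r2: caller-saved, written=True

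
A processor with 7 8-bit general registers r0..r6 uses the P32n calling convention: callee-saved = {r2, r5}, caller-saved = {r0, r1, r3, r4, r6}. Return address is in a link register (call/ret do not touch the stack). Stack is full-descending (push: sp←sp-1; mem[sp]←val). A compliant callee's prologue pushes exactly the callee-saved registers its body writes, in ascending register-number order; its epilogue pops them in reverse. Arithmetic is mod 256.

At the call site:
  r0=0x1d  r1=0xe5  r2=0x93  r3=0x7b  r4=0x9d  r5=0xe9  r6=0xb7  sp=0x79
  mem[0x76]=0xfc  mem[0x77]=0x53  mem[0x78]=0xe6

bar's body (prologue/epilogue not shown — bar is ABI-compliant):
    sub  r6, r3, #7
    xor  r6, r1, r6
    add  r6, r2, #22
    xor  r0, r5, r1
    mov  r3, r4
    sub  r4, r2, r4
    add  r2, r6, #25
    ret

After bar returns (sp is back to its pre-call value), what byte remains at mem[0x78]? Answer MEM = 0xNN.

prologue: push r2 → mem[0x78]=0x93, sp=0x78
body[0] sub  r6, r3, #7 → r6=0x74
body[1] xor  r6, r1, r6 → r6=0x91
body[2] add  r6, r2, #22 → r6=0xa9
body[3] xor  r0, r5, r1 → r0=0x0c
body[4] mov  r3, r4 → r3=0x9d
body[5] sub  r4, r2, r4 → r4=0xf6
body[6] add  r2, r6, #25 → r2=0xc2
epilogue: pop r2=0x93, sp=0x79
prologue pushed ['r2'] at ['0x78']

MEM = 0x93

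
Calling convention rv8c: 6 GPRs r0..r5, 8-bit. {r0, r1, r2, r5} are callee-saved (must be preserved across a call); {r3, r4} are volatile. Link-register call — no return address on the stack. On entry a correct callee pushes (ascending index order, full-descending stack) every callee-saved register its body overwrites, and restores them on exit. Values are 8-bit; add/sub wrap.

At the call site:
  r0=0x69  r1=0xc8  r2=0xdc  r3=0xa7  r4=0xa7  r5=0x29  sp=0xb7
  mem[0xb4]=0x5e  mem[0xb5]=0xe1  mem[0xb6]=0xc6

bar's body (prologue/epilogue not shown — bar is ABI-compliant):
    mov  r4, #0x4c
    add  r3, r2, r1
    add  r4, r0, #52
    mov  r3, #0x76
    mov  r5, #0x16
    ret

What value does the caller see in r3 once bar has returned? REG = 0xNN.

REG = 0x76

prologue: push r5 → mem[0xb6]=0x29, sp=0xb6
body[0] mov  r4, #0x4c → r4=0x4c
body[1] add  r3, r2, r1 → r3=0xa4
body[2] add  r4, r0, #52 → r4=0x9d
body[3] mov  r3, #0x76 → r3=0x76
body[4] mov  r5, #0x16 → r5=0x16
epilogue: pop r5=0x29, sp=0xb7
r3 is caller-saved → body value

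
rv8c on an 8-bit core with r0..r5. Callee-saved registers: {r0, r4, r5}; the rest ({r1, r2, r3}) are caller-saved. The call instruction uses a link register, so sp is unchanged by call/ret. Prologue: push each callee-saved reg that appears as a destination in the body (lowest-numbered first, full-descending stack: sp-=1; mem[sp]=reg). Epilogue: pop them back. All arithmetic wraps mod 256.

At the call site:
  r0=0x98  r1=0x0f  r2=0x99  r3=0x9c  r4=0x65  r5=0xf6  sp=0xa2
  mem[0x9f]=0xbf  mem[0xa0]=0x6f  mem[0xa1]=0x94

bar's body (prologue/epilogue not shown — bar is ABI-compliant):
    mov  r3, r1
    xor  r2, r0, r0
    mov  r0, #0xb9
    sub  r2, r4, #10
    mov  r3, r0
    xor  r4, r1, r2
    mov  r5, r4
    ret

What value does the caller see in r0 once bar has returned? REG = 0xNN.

prologue: push r0 → mem[0xa1]=0x98, sp=0xa1
prologue: push r4 → mem[0xa0]=0x65, sp=0xa0
prologue: push r5 → mem[0x9f]=0xf6, sp=0x9f
body[0] mov  r3, r1 → r3=0x0f
body[1] xor  r2, r0, r0 → r2=0x00
body[2] mov  r0, #0xb9 → r0=0xb9
body[3] sub  r2, r4, #10 → r2=0x5b
body[4] mov  r3, r0 → r3=0xb9
body[5] xor  r4, r1, r2 → r4=0x54
body[6] mov  r5, r4 → r5=0x54
epilogue: pop r5=0xf6, sp=0xa0
epilogue: pop r4=0x65, sp=0xa1
epilogue: pop r0=0x98, sp=0xa2
r0 is callee-saved → restored

REG = 0x98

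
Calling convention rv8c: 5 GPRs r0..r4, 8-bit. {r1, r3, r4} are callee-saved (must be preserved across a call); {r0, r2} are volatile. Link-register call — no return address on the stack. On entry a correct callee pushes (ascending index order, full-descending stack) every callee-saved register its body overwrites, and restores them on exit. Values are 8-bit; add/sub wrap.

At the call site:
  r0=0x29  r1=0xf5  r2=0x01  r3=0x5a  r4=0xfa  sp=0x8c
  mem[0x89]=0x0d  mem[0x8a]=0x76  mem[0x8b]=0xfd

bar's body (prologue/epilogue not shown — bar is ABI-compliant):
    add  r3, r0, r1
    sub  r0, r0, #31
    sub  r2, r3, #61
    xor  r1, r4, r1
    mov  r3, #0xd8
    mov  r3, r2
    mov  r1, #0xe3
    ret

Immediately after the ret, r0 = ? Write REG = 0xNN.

prologue: push r1 → mem[0x8b]=0xf5, sp=0x8b
prologue: push r3 → mem[0x8a]=0x5a, sp=0x8a
body[0] add  r3, r0, r1 → r3=0x1e
body[1] sub  r0, r0, #31 → r0=0x0a
body[2] sub  r2, r3, #61 → r2=0xe1
body[3] xor  r1, r4, r1 → r1=0x0f
body[4] mov  r3, #0xd8 → r3=0xd8
body[5] mov  r3, r2 → r3=0xe1
body[6] mov  r1, #0xe3 → r1=0xe3
epilogue: pop r3=0x5a, sp=0x8b
epilogue: pop r1=0xf5, sp=0x8c
r0 is caller-saved → body value

REG = 0x0a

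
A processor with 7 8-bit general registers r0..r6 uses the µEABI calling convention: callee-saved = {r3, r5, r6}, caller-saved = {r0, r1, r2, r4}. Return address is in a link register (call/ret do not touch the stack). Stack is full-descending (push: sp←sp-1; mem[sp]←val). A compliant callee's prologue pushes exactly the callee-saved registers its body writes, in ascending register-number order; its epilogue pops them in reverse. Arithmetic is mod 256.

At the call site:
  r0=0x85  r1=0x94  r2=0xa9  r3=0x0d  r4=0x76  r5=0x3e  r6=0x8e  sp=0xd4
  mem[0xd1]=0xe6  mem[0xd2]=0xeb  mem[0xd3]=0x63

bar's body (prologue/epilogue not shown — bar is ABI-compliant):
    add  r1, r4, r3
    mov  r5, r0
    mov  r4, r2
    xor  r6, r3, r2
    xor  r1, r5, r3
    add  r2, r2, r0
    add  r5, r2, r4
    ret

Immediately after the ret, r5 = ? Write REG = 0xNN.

REG = 0x3e

prologue: push r5 -> mem[0xd3]=0x3e, sp=0xd3
prologue: push r6 -> mem[0xd2]=0x8e, sp=0xd2
body[0] add  r1, r4, r3 -> r1=0x83
body[1] mov  r5, r0 -> r5=0x85
body[2] mov  r4, r2 -> r4=0xa9
body[3] xor  r6, r3, r2 -> r6=0xa4
body[4] xor  r1, r5, r3 -> r1=0x88
body[5] add  r2, r2, r0 -> r2=0x2e
body[6] add  r5, r2, r4 -> r5=0xd7
epilogue: pop r6=0x8e, sp=0xd3
epilogue: pop r5=0x3e, sp=0xd4
r5 is callee-saved -> restored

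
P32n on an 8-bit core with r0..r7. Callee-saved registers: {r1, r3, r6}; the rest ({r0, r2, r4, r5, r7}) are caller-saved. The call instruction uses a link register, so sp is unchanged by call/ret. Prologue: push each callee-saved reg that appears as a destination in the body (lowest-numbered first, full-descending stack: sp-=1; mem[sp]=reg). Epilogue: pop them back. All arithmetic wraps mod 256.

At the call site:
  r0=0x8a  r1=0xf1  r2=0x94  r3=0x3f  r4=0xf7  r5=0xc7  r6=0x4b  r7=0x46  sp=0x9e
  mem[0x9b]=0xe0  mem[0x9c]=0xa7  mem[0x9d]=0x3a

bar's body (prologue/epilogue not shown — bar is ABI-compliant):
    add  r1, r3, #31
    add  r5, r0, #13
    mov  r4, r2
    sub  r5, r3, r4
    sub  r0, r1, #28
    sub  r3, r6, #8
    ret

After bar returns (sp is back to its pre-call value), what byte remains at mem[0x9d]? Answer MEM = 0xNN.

MEM = 0xf1

prologue: push r1 → mem[0x9d]=0xf1, sp=0x9d
prologue: push r3 → mem[0x9c]=0x3f, sp=0x9c
body[0] add  r1, r3, #31 → r1=0x5e
body[1] add  r5, r0, #13 → r5=0x97
body[2] mov  r4, r2 → r4=0x94
body[3] sub  r5, r3, r4 → r5=0xab
body[4] sub  r0, r1, #28 → r0=0x42
body[5] sub  r3, r6, #8 → r3=0x43
epilogue: pop r3=0x3f, sp=0x9d
epilogue: pop r1=0xf1, sp=0x9e
prologue pushed ['r1', 'r3'] at ['0x9d', '0x9c']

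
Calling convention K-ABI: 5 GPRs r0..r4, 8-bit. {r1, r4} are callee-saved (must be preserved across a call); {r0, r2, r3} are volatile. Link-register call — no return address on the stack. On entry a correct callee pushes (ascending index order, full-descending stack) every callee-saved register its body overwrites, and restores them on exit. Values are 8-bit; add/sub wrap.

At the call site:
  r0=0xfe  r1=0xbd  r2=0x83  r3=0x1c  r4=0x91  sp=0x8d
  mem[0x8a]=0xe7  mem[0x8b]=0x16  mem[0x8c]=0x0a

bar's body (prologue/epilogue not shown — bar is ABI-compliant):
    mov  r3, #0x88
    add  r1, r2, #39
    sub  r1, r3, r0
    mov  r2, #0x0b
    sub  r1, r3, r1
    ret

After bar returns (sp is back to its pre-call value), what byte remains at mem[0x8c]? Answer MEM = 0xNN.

prologue: push r1 -> mem[0x8c]=0xbd, sp=0x8c
body[0] mov  r3, #0x88 -> r3=0x88
body[1] add  r1, r2, #39 -> r1=0xaa
body[2] sub  r1, r3, r0 -> r1=0x8a
body[3] mov  r2, #0x0b -> r2=0x0b
body[4] sub  r1, r3, r1 -> r1=0xfe
epilogue: pop r1=0xbd, sp=0x8d
prologue pushed ['r1'] at ['0x8c']

MEM = 0xbd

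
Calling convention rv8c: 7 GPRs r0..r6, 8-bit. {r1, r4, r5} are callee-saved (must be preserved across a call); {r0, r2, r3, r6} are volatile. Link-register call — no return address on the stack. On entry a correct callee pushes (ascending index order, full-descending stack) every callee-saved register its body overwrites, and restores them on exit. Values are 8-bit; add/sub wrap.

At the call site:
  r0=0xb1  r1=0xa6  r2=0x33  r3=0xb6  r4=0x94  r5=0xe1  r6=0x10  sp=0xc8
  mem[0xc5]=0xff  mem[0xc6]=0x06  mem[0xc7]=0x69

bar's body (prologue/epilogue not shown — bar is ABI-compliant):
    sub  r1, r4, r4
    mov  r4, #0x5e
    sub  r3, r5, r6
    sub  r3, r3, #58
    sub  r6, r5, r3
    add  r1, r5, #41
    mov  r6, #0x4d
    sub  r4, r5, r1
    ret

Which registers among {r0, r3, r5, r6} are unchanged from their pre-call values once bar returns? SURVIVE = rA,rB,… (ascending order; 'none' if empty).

SURVIVE = r0,r5

prologue: push r1 → mem[0xc7]=0xa6, sp=0xc7
prologue: push r4 → mem[0xc6]=0x94, sp=0xc6
body[0] sub  r1, r4, r4 → r1=0x00
body[1] mov  r4, #0x5e → r4=0x5e
body[2] sub  r3, r5, r6 → r3=0xd1
body[3] sub  r3, r3, #58 → r3=0x97
body[4] sub  r6, r5, r3 → r6=0x4a
body[5] add  r1, r5, #41 → r1=0x0a
body[6] mov  r6, #0x4d → r6=0x4d
body[7] sub  r4, r5, r1 → r4=0xd7
epilogue: pop r4=0x94, sp=0xc7
epilogue: pop r1=0xa6, sp=0xc8
r0: caller-saved, written=False
r3: caller-saved, written=True
r5: callee-saved, written=False
r6: caller-saved, written=True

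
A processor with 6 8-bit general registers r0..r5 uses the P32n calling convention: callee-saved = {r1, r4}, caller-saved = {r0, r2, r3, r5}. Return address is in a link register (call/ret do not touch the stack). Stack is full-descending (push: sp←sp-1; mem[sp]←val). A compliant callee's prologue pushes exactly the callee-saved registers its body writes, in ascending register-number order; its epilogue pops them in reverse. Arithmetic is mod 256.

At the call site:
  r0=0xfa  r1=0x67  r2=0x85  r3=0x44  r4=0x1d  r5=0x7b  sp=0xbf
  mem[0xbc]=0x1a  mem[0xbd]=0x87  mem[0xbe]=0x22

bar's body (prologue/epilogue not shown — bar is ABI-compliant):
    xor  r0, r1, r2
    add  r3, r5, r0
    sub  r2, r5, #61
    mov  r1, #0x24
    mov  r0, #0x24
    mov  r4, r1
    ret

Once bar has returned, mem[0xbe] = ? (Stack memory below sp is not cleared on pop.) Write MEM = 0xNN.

MEM = 0x67

prologue: push r1 -> mem[0xbe]=0x67, sp=0xbe
prologue: push r4 -> mem[0xbd]=0x1d, sp=0xbd
body[0] xor  r0, r1, r2 -> r0=0xe2
body[1] add  r3, r5, r0 -> r3=0x5d
body[2] sub  r2, r5, #61 -> r2=0x3e
body[3] mov  r1, #0x24 -> r1=0x24
body[4] mov  r0, #0x24 -> r0=0x24
body[5] mov  r4, r1 -> r4=0x24
epilogue: pop r4=0x1d, sp=0xbe
epilogue: pop r1=0x67, sp=0xbf
prologue pushed ['r1', 'r4'] at ['0xbe', '0xbd']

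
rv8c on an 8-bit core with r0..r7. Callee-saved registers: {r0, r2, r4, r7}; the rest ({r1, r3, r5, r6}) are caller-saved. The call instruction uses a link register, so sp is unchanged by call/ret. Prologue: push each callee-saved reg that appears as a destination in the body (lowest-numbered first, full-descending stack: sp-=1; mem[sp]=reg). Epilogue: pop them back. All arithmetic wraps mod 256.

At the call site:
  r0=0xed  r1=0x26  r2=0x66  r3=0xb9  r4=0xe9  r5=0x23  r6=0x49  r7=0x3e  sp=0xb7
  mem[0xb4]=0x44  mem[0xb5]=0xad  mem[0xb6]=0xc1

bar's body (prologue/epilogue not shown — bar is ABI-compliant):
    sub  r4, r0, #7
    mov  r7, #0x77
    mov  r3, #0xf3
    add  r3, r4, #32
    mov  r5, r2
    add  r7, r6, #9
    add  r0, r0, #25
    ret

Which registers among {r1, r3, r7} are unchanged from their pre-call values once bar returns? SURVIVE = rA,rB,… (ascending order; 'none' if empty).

SURVIVE = r1,r7

prologue: push r0 -> mem[0xb6]=0xed, sp=0xb6
prologue: push r4 -> mem[0xb5]=0xe9, sp=0xb5
prologue: push r7 -> mem[0xb4]=0x3e, sp=0xb4
body[0] sub  r4, r0, #7 -> r4=0xe6
body[1] mov  r7, #0x77 -> r7=0x77
body[2] mov  r3, #0xf3 -> r3=0xf3
body[3] add  r3, r4, #32 -> r3=0x06
body[4] mov  r5, r2 -> r5=0x66
body[5] add  r7, r6, #9 -> r7=0x52
body[6] add  r0, r0, #25 -> r0=0x06
epilogue: pop r7=0x3e, sp=0xb5
epilogue: pop r4=0xe9, sp=0xb6
epilogue: pop r0=0xed, sp=0xb7
r1: caller-saved, written=False
r3: caller-saved, written=True
r7: callee-saved, written=True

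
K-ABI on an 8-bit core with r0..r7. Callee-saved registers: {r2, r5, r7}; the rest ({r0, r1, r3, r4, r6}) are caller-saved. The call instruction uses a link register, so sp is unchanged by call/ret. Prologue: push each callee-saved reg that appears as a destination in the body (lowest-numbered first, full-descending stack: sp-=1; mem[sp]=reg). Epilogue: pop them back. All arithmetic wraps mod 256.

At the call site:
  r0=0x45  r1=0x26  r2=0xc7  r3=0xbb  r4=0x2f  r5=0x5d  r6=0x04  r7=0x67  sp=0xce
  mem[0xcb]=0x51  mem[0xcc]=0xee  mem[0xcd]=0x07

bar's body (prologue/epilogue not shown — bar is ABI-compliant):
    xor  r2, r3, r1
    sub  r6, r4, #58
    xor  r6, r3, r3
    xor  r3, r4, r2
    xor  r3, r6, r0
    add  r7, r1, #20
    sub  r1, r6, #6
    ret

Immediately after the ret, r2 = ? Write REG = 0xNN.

prologue: push r2 → mem[0xcd]=0xc7, sp=0xcd
prologue: push r7 → mem[0xcc]=0x67, sp=0xcc
body[0] xor  r2, r3, r1 → r2=0x9d
body[1] sub  r6, r4, #58 → r6=0xf5
body[2] xor  r6, r3, r3 → r6=0x00
body[3] xor  r3, r4, r2 → r3=0xb2
body[4] xor  r3, r6, r0 → r3=0x45
body[5] add  r7, r1, #20 → r7=0x3a
body[6] sub  r1, r6, #6 → r1=0xfa
epilogue: pop r7=0x67, sp=0xcd
epilogue: pop r2=0xc7, sp=0xce
r2 is callee-saved → restored

REG = 0xc7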